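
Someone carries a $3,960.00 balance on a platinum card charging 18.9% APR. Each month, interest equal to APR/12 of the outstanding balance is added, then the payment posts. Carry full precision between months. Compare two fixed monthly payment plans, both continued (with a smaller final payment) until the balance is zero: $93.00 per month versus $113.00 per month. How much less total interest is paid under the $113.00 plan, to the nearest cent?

$803.97

Monthly rate r = 18.9%/12 = 1.575% = 0.01575.
At $93.00/mo: n = ⌈−ln(1 − rB₀/P)/ln(1+r)⌉ = 72 payments (last $6.50); total interest = total paid − $3,960.00 = $2,649.50.
At $113.00/mo: 52 payments (last $42.53); total interest $1,845.53.
Interest saved = $2,649.50 − $1,845.53 = $803.97.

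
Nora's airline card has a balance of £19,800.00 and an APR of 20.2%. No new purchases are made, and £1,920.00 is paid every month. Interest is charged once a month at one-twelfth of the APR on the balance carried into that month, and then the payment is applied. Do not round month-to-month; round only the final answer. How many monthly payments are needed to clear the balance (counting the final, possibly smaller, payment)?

12 payments

Monthly rate r = 20.2%/12 = 1.68333% = 0.0168333.
Recurrence: B ← B·(1+r) − £1,920.00.
Month 1: interest £333.30; balance after payment £18,213.30.
Month 2: interest £306.59; balance after payment £16,599.89.
Closed form: n = −ln(1 − rB₀/P)/ln(1+r) = −ln(0.82641)/ln(1.01683) ≈ 11.422, so the balance reaches zero during payment 12.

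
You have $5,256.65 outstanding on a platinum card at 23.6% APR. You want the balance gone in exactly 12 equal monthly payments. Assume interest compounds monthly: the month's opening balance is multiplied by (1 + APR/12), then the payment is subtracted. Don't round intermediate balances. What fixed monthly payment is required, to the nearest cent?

$496.05

Monthly rate r = 23.6%/12 = 1.96667% = 0.0196667.
Level-payment amortization: P = B₀·r / (1 − (1+r)^(−n)) = 5256.65·0.0196667 / (1 − 1.01967^(−12)).
Denominator 1 − (1+r)^(−12) = 0.208408116.
P = 103.381 / 0.208408116 ≈ 496.05.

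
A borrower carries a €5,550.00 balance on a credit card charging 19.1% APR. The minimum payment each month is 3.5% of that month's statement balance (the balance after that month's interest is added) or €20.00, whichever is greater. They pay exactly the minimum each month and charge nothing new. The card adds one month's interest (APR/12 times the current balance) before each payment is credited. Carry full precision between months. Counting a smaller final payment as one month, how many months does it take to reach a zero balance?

153 months

Monthly rate r = 19.1%/12 = 1.59167% = 0.0159167.
While 3.5% of the post-interest balance exceeds €20.00, each month B ← (B·(1+r))·(1 − 0.035), i.e. B shrinks by the factor (1+r)·0.965 = 0.98036.
This holds for months 1–116. Entering month 117 the balance is €555.90; 3.5% of the post-interest balance is now below €20.00, so the flat €20.00 minimum applies from here.
From month 117 a fixed €20.00 at rate r clears €555.90 in 37 more payments. Total: 116 + 37 = 153 months.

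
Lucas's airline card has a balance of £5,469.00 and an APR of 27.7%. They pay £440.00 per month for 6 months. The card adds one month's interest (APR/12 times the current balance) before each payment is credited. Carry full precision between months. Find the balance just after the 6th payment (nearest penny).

Monthly rate r = 27.7%/12 = 2.30833% = 0.0230833.
Each month: B ← B·(1+r) − £440.00.
Month 1: interest £126.24; balance after payment £5,155.24.
Month 2: interest £119.00; balance after payment £4,834.24.
Month 3: interest £111.59; balance after payment £4,505.83.
Month 4: interest £104.01; balance after payment £4,169.84.
Month 5: interest £96.25; balance after payment £3,826.10.
Month 6: interest £88.32; balance after payment £3,474.42.

£3,474.42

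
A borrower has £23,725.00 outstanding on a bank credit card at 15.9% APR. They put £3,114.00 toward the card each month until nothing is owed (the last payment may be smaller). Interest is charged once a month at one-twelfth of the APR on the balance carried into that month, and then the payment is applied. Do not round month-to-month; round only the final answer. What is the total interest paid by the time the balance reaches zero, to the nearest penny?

Monthly rate r = 15.9%/12 = 1.325% = 0.01325.
Payoff takes n = ⌈−ln(1 − rB₀/P)/ln(1+r)⌉ = ⌈8.084⌉ = 9 payments; the last is £264.66.
Total paid = 8·£3,114.00 + £264.66 = £25,176.66.
Total interest = total paid − principal = £25,176.66 − £23,725.00 = £1,451.66.

£1,451.66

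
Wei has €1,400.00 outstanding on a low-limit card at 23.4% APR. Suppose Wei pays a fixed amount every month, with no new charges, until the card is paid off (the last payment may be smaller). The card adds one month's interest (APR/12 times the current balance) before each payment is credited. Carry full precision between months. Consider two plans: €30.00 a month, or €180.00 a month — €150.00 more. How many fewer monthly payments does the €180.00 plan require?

116 fewer payments

Monthly rate r = 23.4%/12 = 1.95% = 0.0195.
At €30.00/mo: n = ⌈−ln(1 − rB₀/P)/ln(1+r)⌉ = 125 payments (last €20.60); total interest = total paid − €1,400.00 = €2,340.60.
At €180.00/mo: 9 payments (last €93.48); total interest €133.48.
Payments saved = 125 − 9 = 116.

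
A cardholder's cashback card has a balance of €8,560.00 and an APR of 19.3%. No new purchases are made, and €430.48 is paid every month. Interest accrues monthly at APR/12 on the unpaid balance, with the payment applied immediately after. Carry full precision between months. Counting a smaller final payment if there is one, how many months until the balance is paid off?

Monthly rate r = 19.3%/12 = 1.60833% = 0.0160833.
Recurrence: B ← B·(1+r) − €430.48.
Month 1: interest €137.67; balance after payment €8,267.19.
Month 2: interest €132.96; balance after payment €7,969.68.
Closed form: n = −ln(1 − rB₀/P)/ln(1+r) = −ln(0.68019)/ln(1.01608) ≈ 24.154, so the balance reaches zero during payment 25.

25 payments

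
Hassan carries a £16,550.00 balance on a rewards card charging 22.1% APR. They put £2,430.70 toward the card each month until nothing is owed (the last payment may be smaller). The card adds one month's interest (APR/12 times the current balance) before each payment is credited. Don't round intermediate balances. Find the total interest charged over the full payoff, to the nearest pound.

£1,301

Monthly rate r = 22.1%/12 = 1.84167% = 0.0184167.
Payoff takes n = ⌈−ln(1 − rB₀/P)/ln(1+r)⌉ = ⌈7.342⌉ = 8 payments; the last is £835.89.
Total paid = 7·£2,430.70 + £835.89 = £17,850.79.
Total interest = total paid − principal = £17,850.79 − £16,550.00 = £1,300.79.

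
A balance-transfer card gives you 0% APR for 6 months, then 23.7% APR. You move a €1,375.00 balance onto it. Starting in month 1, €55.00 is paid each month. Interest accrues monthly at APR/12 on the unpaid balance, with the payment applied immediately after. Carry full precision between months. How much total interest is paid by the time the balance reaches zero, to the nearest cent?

€277.91

Promo months 1–6 at r₀ = 0%/12 = 0; months 7+ at r₁ = 23.7%/12 = 0.01975.
After month 6 (no interest yet): B = €1,375.00 − 6·€55.00 = €1,045.00.
Then at r₁ with €55.00/mo: n₂ = −ln(1 − r₁·B/P)/ln(1+r₁) ≈ 24.05 → 25 more payments.
Total paid = 30·€55.00 + €2.91 = €1,652.91; interest = €1,652.91 − €1,375.00 = €277.91.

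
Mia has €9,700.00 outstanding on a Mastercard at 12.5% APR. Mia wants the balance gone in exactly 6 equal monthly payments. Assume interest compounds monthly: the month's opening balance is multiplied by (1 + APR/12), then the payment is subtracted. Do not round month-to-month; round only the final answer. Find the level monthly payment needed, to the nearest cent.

€1,676.12

Monthly rate r = 12.5%/12 = 1.04167% = 0.0104167.
Level-payment amortization: P = B₀·r / (1 − (1+r)^(−n)) = 9700.00·0.0104167 / (1 − 1.01042^(−6)).
Denominator 1 − (1+r)^(−6) = 0.0602831967.
P = 101.042 / 0.0602831967 ≈ 1676.12.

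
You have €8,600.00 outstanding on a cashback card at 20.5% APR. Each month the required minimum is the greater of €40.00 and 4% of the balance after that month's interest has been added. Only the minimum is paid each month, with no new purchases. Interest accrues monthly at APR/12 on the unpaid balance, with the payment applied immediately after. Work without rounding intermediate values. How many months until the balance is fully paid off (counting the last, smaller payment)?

Monthly rate r = 20.5%/12 = 1.70833% = 0.0170833.
While 4% of the post-interest balance exceeds €40.00, each month B ← (B·(1+r))·(1 − 0.04), i.e. B shrinks by the factor (1+r)·0.96 = 0.9764.
This holds for months 1–91. Entering month 92 the balance is €978.65; 4% of the post-interest balance is now below €40.00, so the flat €40.00 minimum applies from here.
From month 92 a fixed €40.00 at rate r clears €978.65 in 32 more payments. Total: 91 + 32 = 123 months.

123 months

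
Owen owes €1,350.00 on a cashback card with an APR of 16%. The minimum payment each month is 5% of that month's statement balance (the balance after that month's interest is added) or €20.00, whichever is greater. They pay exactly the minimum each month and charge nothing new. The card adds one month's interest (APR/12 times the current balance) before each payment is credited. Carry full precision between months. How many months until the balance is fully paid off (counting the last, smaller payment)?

Monthly rate r = 16%/12 = 1.33333% = 0.0133333.
While 5% of the post-interest balance exceeds €20.00, each month B ← (B·(1+r))·(1 − 0.05), i.e. B shrinks by the factor (1+r)·0.95 = 0.96267.
This holds for months 1–33. Entering month 34 the balance is €384.63; 5% of the post-interest balance is now below €20.00, so the flat €20.00 minimum applies from here.
From month 34 a fixed €20.00 at rate r clears €384.63 in 23 more payments. Total: 33 + 23 = 56 months.

56 months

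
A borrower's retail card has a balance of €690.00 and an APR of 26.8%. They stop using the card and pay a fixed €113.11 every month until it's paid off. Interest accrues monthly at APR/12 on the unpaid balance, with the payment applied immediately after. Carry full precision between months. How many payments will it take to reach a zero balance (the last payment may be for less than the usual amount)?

7 payments

Monthly rate r = 26.8%/12 = 2.23333% = 0.0223333.
Recurrence: B ← B·(1+r) − €113.11.
Month 1: interest €15.41; balance after payment €592.30.
Month 2: interest €13.23; balance after payment €492.42.
Closed form: n = −ln(1 − rB₀/P)/ln(1+r) = −ln(0.86376)/ln(1.02233) ≈ 6.631, so the balance reaches zero during payment 7.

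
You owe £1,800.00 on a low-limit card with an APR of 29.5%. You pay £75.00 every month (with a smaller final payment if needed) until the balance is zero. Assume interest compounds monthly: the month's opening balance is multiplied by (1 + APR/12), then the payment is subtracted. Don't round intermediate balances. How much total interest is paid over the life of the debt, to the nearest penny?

£953.62

Monthly rate r = 29.5%/12 = 2.45833% = 0.0245833.
Payoff takes n = ⌈−ln(1 − rB₀/P)/ln(1+r)⌉ = ⌈36.712⌉ = 37 payments; the last is £53.62.
Total paid = 36·£75.00 + £53.62 = £2,753.62.
Total interest = total paid − principal = £2,753.62 − £1,800.00 = £953.62.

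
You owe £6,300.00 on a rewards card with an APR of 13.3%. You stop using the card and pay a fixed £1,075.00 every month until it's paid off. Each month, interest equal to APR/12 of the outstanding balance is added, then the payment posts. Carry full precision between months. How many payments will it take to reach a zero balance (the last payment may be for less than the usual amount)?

Monthly rate r = 13.3%/12 = 1.10833% = 0.0110833.
Recurrence: B ← B·(1+r) − £1,075.00.
Month 1: interest £69.83; balance after payment £5,294.82.
Month 2: interest £58.68; balance after payment £4,278.51.
Closed form: n = −ln(1 − rB₀/P)/ln(1+r) = −ln(0.93505)/ln(1.01108) ≈ 6.093, so the balance reaches zero during payment 7.

7 months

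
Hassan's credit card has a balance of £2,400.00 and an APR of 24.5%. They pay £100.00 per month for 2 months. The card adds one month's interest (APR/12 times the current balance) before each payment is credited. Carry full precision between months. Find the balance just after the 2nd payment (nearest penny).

£2,296.96

Monthly rate r = 24.5%/12 = 2.04167% = 0.0204167.
Each month: B ← B·(1+r) − £100.00.
Month 1: interest £49.00; balance after payment £2,349.00.
Month 2: interest £47.96; balance after payment £2,296.96.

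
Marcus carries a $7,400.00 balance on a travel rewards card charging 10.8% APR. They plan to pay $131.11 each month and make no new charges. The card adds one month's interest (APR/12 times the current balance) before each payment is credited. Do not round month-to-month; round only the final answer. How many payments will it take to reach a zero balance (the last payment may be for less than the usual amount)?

Monthly rate r = 10.8%/12 = 0.9% = 0.009.
Recurrence: B ← B·(1+r) − $131.11.
Month 1: interest $66.60; balance after payment $7,335.49.
Month 2: interest $66.02; balance after payment $7,270.40.
Closed form: n = −ln(1 − rB₀/P)/ln(1+r) = −ln(0.49203)/ln(1.009) ≈ 79.156, so the balance reaches zero during payment 80.

80 months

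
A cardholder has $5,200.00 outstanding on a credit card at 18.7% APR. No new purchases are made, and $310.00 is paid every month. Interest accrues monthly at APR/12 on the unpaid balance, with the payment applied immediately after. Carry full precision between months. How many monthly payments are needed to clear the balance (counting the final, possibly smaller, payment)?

Monthly rate r = 18.7%/12 = 1.55833% = 0.0155833.
Recurrence: B ← B·(1+r) − $310.00.
Month 1: interest $81.03; balance after payment $4,971.03.
Month 2: interest $77.47; balance after payment $4,738.50.
Closed form: n = −ln(1 − rB₀/P)/ln(1+r) = −ln(0.7386)/ln(1.01558) ≈ 19.595, so the balance reaches zero during payment 20.

20 payments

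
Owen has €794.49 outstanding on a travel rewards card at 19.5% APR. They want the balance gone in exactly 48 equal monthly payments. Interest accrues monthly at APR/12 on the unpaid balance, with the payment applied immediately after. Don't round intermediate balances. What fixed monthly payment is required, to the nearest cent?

Monthly rate r = 19.5%/12 = 1.625% = 0.01625.
Level-payment amortization: P = B₀·r / (1 − (1+r)^(−n)) = 794.49·0.01625 / (1 − 1.01625^(−48)).
Denominator 1 − (1+r)^(−48) = 0.538710906.
P = 12.9105 / 0.538710906 ≈ 23.97.

€23.97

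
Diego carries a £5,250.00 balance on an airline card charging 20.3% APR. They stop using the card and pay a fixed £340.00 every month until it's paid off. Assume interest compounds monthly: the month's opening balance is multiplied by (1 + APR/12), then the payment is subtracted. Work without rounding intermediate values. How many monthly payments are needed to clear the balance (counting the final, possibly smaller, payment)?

19 months

Monthly rate r = 20.3%/12 = 1.69167% = 0.0169167.
Recurrence: B ← B·(1+r) − £340.00.
Month 1: interest £88.81; balance after payment £4,998.81.
Month 2: interest £84.56; balance after payment £4,743.38.
Closed form: n = −ln(1 − rB₀/P)/ln(1+r) = −ln(0.73879)/ln(1.01692) ≈ 18.047, so the balance reaches zero during payment 19.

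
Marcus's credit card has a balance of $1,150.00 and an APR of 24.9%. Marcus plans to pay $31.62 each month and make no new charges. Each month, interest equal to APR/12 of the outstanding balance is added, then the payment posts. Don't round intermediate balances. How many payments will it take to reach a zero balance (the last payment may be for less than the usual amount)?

69 months

Monthly rate r = 24.9%/12 = 2.075% = 0.02075.
Recurrence: B ← B·(1+r) − $31.62.
Month 1: interest $23.86; balance after payment $1,142.24.
Month 2: interest $23.70; balance after payment $1,134.32.
Closed form: n = −ln(1 − rB₀/P)/ln(1+r) = −ln(0.24534)/ln(1.02075) ≈ 68.417, so the balance reaches zero during payment 69.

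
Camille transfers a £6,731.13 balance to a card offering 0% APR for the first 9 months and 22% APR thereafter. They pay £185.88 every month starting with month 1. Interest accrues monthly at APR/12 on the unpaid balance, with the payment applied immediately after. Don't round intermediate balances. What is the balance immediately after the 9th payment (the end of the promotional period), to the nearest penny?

Promo months 1–9 at r₀ = 0%/12 = 0; months 10+ at r₁ = 22%/12 = 0.0183333.
After month 9 (no interest yet): B = £6,731.13 − 9·£185.88 = £5,058.21.

£5,058.21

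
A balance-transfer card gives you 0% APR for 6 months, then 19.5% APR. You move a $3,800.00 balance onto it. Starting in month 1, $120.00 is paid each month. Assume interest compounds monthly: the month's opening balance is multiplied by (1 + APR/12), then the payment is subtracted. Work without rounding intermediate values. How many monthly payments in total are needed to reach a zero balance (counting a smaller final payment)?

Promo months 1–6 at r₀ = 0%/12 = 0; months 7+ at r₁ = 19.5%/12 = 0.01625.
After month 6 (no interest yet): B = $3,800.00 − 6·$120.00 = $3,080.00.
Then at r₁ with $120.00/mo: n₂ = −ln(1 − r₁·B/P)/ln(1+r₁) ≈ 33.48 → 34 more payments.

40 months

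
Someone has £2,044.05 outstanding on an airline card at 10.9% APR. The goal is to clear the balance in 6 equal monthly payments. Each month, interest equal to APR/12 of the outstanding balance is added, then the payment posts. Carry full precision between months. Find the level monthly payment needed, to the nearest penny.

Monthly rate r = 10.9%/12 = 0.908333% = 0.00908333.
Level-payment amortization: P = B₀·r / (1 − (1+r)^(−n)) = 2044.05·0.00908333 / (1 − 1.00908^(−6)).
Denominator 1 − (1+r)^(−6) = 0.0528084803.
P = 18.5668 / 0.0528084803 ≈ 351.59.

£351.59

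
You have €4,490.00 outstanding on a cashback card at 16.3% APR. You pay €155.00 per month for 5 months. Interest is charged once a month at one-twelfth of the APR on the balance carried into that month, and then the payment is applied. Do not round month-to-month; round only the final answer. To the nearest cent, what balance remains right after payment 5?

Monthly rate r = 16.3%/12 = 1.35833% = 0.0135833.
Each month: B ← B·(1+r) − €155.00.
Month 1: interest €60.99; balance after payment €4,395.99.
Month 2: interest €59.71; balance after payment €4,300.70.
Month 3: interest €58.42; balance after payment €4,204.12.
Month 4: interest €57.11; balance after payment €4,106.23.
Month 5: interest €55.78; balance after payment €4,007.00.

€4,007.00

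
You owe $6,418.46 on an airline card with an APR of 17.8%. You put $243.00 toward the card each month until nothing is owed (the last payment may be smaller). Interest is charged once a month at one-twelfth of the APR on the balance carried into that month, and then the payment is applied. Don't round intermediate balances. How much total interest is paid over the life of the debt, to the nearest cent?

Monthly rate r = 17.8%/12 = 1.48333% = 0.0148333.
Payoff takes n = ⌈−ln(1 − rB₀/P)/ln(1+r)⌉ = ⌈33.770⌉ = 34 payments; the last is $187.54.
Total paid = 33·$243.00 + $187.54 = $8,206.54.
Total interest = total paid − principal = $8,206.54 − $6,418.46 = $1,788.08.

$1,788.08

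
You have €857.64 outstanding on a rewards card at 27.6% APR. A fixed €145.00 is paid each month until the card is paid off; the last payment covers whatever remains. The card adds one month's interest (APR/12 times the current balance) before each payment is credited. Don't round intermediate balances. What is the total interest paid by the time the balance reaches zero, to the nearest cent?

€75.20

Monthly rate r = 27.6%/12 = 2.3% = 0.023.
Payoff takes n = ⌈−ln(1 − rB₀/P)/ln(1+r)⌉ = ⌈6.431⌉ = 7 payments; the last is €62.84.
Total paid = 6·€145.00 + €62.84 = €932.84.
Total interest = total paid − principal = €932.84 − €857.64 = €75.20.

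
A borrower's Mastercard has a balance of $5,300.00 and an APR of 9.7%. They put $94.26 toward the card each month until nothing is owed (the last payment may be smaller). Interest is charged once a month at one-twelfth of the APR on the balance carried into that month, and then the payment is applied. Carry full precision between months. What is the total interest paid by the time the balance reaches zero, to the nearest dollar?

Monthly rate r = 9.7%/12 = 0.808333% = 0.00808333.
Payoff takes n = ⌈−ln(1 − rB₀/P)/ln(1+r)⌉ = ⌈75.279⌉ = 76 payments; the last is $26.41.
Total paid = 75·$94.26 + $26.41 = $7,095.91.
Total interest = total paid − principal = $7,095.91 − $5,300.00 = $1,795.91.

$1,796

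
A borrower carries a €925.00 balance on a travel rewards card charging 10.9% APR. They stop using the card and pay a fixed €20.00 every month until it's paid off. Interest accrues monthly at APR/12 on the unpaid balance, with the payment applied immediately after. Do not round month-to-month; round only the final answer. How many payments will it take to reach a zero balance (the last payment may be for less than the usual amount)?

Monthly rate r = 10.9%/12 = 0.908333% = 0.00908333.
Recurrence: B ← B·(1+r) − €20.00.
Month 1: interest €8.40; balance after payment €913.40.
Month 2: interest €8.30; balance after payment €901.70.
Closed form: n = −ln(1 − rB₀/P)/ln(1+r) = −ln(0.5799)/ln(1.00908) ≈ 60.262, so the balance reaches zero during payment 61.

61 payments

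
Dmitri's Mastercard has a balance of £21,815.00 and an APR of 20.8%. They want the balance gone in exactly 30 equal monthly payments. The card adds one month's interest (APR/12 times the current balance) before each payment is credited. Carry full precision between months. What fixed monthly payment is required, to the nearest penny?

£938.69

Monthly rate r = 20.8%/12 = 1.73333% = 0.0173333.
Level-payment amortization: P = B₀·r / (1 − (1+r)^(−n)) = 21815.00·0.0173333 / (1 − 1.01733^(−30)).
Denominator 1 − (1+r)^(−30) = 0.402824801.
P = 378.127 / 0.402824801 ≈ 938.69.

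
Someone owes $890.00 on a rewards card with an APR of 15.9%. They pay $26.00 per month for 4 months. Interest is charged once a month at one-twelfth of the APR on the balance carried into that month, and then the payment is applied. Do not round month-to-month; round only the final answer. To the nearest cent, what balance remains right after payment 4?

$832.03

Monthly rate r = 15.9%/12 = 1.325% = 0.01325.
Each month: B ← B·(1+r) − $26.00.
Month 1: interest $11.79; balance after payment $875.79.
Month 2: interest $11.60; balance after payment $861.40.
Month 3: interest $11.41; balance after payment $846.81.
Month 4: interest $11.22; balance after payment $832.03.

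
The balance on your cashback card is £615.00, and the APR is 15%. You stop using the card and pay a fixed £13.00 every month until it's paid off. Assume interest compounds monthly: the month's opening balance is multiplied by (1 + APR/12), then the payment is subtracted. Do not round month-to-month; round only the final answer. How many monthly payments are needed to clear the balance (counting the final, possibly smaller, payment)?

73 months

Monthly rate r = 15%/12 = 1.25% = 0.0125.
Recurrence: B ← B·(1+r) − £13.00.
Month 1: interest £7.69; balance after payment £609.69.
Month 2: interest £7.62; balance after payment £604.31.
Closed form: n = −ln(1 − rB₀/P)/ln(1+r) = −ln(0.40865)/ln(1.0125) ≈ 72.037, so the balance reaches zero during payment 73.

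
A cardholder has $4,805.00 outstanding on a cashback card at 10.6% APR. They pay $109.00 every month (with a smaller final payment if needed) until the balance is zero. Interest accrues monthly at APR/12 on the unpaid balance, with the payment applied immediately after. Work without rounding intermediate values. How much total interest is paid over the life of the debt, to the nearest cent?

Monthly rate r = 10.6%/12 = 0.883333% = 0.00883333.
Payoff takes n = ⌈−ln(1 − rB₀/P)/ln(1+r)⌉ = ⌈56.092⌉ = 57 payments; the last is $10.10.
Total paid = 56·$109.00 + $10.10 = $6,114.10.
Total interest = total paid − principal = $6,114.10 − $4,805.00 = $1,309.10.

$1,309.10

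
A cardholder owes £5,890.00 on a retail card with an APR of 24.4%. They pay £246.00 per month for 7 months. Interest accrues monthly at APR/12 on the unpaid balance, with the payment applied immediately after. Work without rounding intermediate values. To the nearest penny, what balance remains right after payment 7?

£4,950.58

Monthly rate r = 24.4%/12 = 2.03333% = 0.0203333.
Each month: B ← B·(1+r) − £246.00.
Month 1: interest £119.76; balance after payment £5,763.76.
Month 2: interest £117.20; balance after payment £5,634.96.
Month 3: interest £114.58; balance after payment £5,503.54.
Month 4: interest £111.91; balance after payment £5,369.44.
Month 5: interest £109.18; balance after payment £5,232.62.
Month 6: interest £106.40; balance after payment £5,093.02.
Month 7: interest £103.56; balance after payment £4,950.58.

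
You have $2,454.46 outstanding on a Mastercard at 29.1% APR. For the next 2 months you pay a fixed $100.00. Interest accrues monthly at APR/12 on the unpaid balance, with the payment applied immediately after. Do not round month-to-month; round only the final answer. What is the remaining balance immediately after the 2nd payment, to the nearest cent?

$2,372.52

Monthly rate r = 29.1%/12 = 2.425% = 0.02425.
Each month: B ← B·(1+r) − $100.00.
Month 1: interest $59.52; balance after payment $2,413.98.
Month 2: interest $58.54; balance after payment $2,372.52.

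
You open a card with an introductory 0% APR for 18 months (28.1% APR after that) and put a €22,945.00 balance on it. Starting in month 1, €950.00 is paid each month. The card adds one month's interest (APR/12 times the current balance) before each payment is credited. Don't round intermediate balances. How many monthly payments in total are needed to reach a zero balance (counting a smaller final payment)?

25 payments

Promo months 1–18 at r₀ = 0%/12 = 0; months 19+ at r₁ = 28.1%/12 = 0.0234167.
After month 18 (no interest yet): B = €22,945.00 − 18·€950.00 = €5,845.00.
Then at r₁ with €950.00/mo: n₂ = −ln(1 − r₁·B/P)/ln(1+r₁) ≈ 6.72 → 7 more payments.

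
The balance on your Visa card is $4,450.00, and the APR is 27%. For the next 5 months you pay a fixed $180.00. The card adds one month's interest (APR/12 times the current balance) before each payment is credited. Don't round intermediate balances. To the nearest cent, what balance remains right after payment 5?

$4,032.24

Monthly rate r = 27%/12 = 2.25% = 0.0225.
Each month: B ← B·(1+r) − $180.00.
Month 1: interest $100.12; balance after payment $4,370.12.
Month 2: interest $98.33; balance after payment $4,288.45.
Month 3: interest $96.49; balance after payment $4,204.94.
Month 4: interest $94.61; balance after payment $4,119.55.
Month 5: interest $92.69; balance after payment $4,032.24.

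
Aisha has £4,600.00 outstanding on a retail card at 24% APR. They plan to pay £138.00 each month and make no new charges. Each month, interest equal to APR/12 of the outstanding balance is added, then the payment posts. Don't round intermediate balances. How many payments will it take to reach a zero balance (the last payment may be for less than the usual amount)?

56 months

Monthly rate r = 24%/12 = 2% = 0.02.
Recurrence: B ← B·(1+r) − £138.00.
Month 1: interest £92.00; balance after payment £4,554.00.
Month 2: interest £91.08; balance after payment £4,507.08.
Closed form: n = −ln(1 − rB₀/P)/ln(1+r) = −ln(0.33333)/ln(1.02) ≈ 55.478, so the balance reaches zero during payment 56.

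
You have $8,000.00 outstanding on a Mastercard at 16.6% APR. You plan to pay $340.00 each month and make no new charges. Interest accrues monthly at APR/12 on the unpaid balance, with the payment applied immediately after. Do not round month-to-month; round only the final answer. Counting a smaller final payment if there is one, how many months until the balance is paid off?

Monthly rate r = 16.6%/12 = 1.38333% = 0.0138333.
Recurrence: B ← B·(1+r) − $340.00.
Month 1: interest $110.67; balance after payment $7,770.67.
Month 2: interest $107.49; balance after payment $7,538.16.
Closed form: n = −ln(1 − rB₀/P)/ln(1+r) = −ln(0.67451)/ln(1.01383) ≈ 28.662, so the balance reaches zero during payment 29.

29 payments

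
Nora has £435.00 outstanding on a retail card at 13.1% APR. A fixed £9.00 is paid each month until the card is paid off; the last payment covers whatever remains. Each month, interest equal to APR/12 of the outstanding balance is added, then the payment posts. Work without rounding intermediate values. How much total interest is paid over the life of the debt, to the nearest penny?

Monthly rate r = 13.1%/12 = 1.09167% = 0.0109167.
Payoff takes n = ⌈−ln(1 − rB₀/P)/ln(1+r)⌉ = ⌈69.078⌉ = 70 payments; the last is £0.70.
Total paid = 69·£9.00 + £0.70 = £621.70.
Total interest = total paid − principal = £621.70 − £435.00 = £186.70.

£186.70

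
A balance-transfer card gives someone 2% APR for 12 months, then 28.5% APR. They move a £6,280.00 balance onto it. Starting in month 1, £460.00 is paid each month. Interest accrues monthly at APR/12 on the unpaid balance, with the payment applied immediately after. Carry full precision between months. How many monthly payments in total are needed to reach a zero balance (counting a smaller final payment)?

14 payments

Promo months 1–12 at r₀ = 2%/12 = 0.00166667; months 13+ at r₁ = 28.5%/12 = 0.02375.
After month 12: iterate B ← B·(1+r₀) − £460.00 for 12 months → £835.88.
Then at r₁ with £460.00/mo: n₂ = −ln(1 − r₁·B/P)/ln(1+r₁) ≈ 1.88 → 2 more payments.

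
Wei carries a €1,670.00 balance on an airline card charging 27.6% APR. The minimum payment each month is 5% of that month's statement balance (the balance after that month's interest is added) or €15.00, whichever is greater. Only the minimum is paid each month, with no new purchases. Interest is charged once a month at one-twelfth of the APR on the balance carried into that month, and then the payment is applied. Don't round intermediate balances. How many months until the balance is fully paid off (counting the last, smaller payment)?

88 months

Monthly rate r = 27.6%/12 = 2.3% = 0.023.
While 5% of the post-interest balance exceeds €15.00, each month B ← (B·(1+r))·(1 − 0.05), i.e. B shrinks by the factor (1+r)·0.95 = 0.97185.
This holds for months 1–61. Entering month 62 the balance is €292.60; 5% of the post-interest balance is now below €15.00, so the flat €15.00 minimum applies from here.
From month 62 a fixed €15.00 at rate r clears €292.60 in 27 more payments. Total: 61 + 27 = 88 months.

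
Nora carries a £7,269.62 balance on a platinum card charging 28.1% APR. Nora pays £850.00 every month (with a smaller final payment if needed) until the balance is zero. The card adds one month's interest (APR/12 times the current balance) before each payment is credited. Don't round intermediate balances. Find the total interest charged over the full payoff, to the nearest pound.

£939

Monthly rate r = 28.1%/12 = 2.34167% = 0.0234167.
Payoff takes n = ⌈−ln(1 − rB₀/P)/ln(1+r)⌉ = ⌈9.655⌉ = 10 payments; the last is £559.00.
Total paid = 9·£850.00 + £559.00 = £8,209.00.
Total interest = total paid − principal = £8,209.00 − £7,269.62 = £939.38.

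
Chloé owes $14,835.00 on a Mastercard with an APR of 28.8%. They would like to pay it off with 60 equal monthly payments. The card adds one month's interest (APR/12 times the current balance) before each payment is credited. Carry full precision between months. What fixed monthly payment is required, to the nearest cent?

$469.09

Monthly rate r = 28.8%/12 = 2.4% = 0.024.
Level-payment amortization: P = B₀·r / (1 − (1+r)^(−n)) = 14835.00·0.024 / (1 − 1.024^(−60)).
Denominator 1 − (1+r)^(−60) = 0.759008013.
P = 356.04 / 0.759008013 ≈ 469.09.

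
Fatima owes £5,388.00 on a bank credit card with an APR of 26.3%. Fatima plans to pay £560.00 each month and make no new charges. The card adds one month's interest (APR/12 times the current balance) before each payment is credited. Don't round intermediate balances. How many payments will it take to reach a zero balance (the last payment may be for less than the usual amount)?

11 payments

Monthly rate r = 26.3%/12 = 2.19167% = 0.0219167.
Recurrence: B ← B·(1+r) − £560.00.
Month 1: interest £118.09; balance after payment £4,946.09.
Month 2: interest £108.40; balance after payment £4,494.49.
Closed form: n = −ln(1 − rB₀/P)/ln(1+r) = −ln(0.78913)/ln(1.02192) ≈ 10.924, so the balance reaches zero during payment 11.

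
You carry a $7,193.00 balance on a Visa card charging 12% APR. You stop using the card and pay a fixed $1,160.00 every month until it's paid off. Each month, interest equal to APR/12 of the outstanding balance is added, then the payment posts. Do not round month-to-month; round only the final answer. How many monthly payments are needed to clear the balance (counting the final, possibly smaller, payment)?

7 months

Monthly rate r = 12%/12 = 1% = 0.01.
Recurrence: B ← B·(1+r) − $1,160.00.
Month 1: interest $71.93; balance after payment $6,104.93.
Month 2: interest $61.05; balance after payment $5,005.98.
Closed form: n = −ln(1 − rB₀/P)/ln(1+r) = −ln(0.93799)/ln(1.01) ≈ 6.433, so the balance reaches zero during payment 7.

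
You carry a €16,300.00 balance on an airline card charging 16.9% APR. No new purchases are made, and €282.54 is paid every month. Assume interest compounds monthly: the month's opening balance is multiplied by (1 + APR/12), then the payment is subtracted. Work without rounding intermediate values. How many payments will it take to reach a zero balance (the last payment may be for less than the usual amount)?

Monthly rate r = 16.9%/12 = 1.40833% = 0.0140833.
Recurrence: B ← B·(1+r) − €282.54.
Month 1: interest €229.56; balance after payment €16,247.02.
Month 2: interest €228.81; balance after payment €16,193.29.
Closed form: n = −ln(1 − rB₀/P)/ln(1+r) = −ln(0.18752)/ln(1.01408) ≈ 119.690, so the balance reaches zero during payment 120.

120 months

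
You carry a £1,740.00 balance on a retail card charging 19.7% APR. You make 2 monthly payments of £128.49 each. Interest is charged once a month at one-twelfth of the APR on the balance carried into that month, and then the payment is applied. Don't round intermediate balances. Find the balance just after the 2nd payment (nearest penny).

£1,538.51

Monthly rate r = 19.7%/12 = 1.64167% = 0.0164167.
Each month: B ← B·(1+r) − £128.49.
Month 1: interest £28.56; balance after payment £1,640.08.
Month 2: interest £26.92; balance after payment £1,538.51.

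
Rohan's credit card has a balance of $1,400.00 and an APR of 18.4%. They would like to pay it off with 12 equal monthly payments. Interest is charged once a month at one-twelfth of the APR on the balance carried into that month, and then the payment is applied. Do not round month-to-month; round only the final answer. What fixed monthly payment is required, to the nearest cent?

Monthly rate r = 18.4%/12 = 1.53333% = 0.0153333.
Level-payment amortization: P = B₀·r / (1 − (1+r)^(−n)) = 1400.00·0.0153333 / (1 − 1.01533^(−12)).
Denominator 1 − (1+r)^(−12) = 0.166901661.
P = 21.4667 / 0.166901661 ≈ 128.62.

$128.62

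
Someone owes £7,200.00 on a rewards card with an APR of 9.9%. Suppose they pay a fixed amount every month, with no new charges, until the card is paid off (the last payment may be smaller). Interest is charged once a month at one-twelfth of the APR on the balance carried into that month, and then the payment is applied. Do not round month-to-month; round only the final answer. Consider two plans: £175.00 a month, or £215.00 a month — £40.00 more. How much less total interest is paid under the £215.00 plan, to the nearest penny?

Monthly rate r = 9.9%/12 = 0.825% = 0.00825.
At £175.00/mo: n = ⌈−ln(1 − rB₀/P)/ln(1+r)⌉ = 51 payments (last £82.02); total interest = total paid − £7,200.00 = £1,632.02.
At £215.00/mo: 40 payments (last £76.60); total interest £1,261.60.
Interest saved = £1,632.02 − £1,261.60 = £370.42.

£370.42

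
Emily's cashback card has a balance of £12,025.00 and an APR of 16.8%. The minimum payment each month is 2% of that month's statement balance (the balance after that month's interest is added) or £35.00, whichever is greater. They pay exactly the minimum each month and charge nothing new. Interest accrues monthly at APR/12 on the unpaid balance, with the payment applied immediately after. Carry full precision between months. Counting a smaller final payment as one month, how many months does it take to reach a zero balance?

393 months

Monthly rate r = 16.8%/12 = 1.4% = 0.014.
While 2% of the post-interest balance exceeds £35.00, each month B ← (B·(1+r))·(1 − 0.02), i.e. B shrinks by the factor (1+r)·0.98 = 0.99372.
This holds for months 1–309. Entering month 310 the balance is £1,716.61; 2% of the post-interest balance is now below £35.00, so the flat £35.00 minimum applies from here.
From month 310 a fixed £35.00 at rate r clears £1,716.61 in 84 more payments. Total: 309 + 84 = 393 months.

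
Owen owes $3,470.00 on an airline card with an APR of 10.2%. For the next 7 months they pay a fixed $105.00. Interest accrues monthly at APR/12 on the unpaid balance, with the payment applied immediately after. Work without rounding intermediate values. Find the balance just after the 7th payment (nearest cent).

Monthly rate r = 10.2%/12 = 0.85% = 0.0085.
Each month: B ← B·(1+r) − $105.00.
Month 1: interest $29.49; balance after payment $3,394.49.
Month 2: interest $28.85; balance after payment $3,318.35.
Month 3: interest $28.21; balance after payment $3,241.55.
Month 4: interest $27.55; balance after payment $3,164.11.
Month 5: interest $26.89; balance after payment $3,086.00.
Month 6: interest $26.23; balance after payment $3,007.23.
Month 7: interest $25.56; balance after payment $2,927.79.

$2,927.79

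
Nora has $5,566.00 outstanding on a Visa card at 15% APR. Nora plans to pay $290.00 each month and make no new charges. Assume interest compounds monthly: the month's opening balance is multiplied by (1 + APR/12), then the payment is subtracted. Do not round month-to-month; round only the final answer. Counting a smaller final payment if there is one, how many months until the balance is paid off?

Monthly rate r = 15%/12 = 1.25% = 0.0125.
Recurrence: B ← B·(1+r) − $290.00.
Month 1: interest $69.58; balance after payment $5,345.57.
Month 2: interest $66.82; balance after payment $5,122.39.
Closed form: n = −ln(1 − rB₀/P)/ln(1+r) = −ln(0.76009)/ln(1.0125) ≈ 22.083, so the balance reaches zero during payment 23.

23 payments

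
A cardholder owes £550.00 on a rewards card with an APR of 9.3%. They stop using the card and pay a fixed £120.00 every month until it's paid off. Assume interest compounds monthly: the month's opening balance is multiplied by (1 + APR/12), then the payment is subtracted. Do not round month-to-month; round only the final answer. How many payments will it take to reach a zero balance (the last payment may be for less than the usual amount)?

5 months

Monthly rate r = 9.3%/12 = 0.775% = 0.00775.
Recurrence: B ← B·(1+r) − £120.00.
Month 1: interest £4.26; balance after payment £434.26.
Month 2: interest £3.37; balance after payment £317.63.
Month 3: interest £2.46; balance after payment £200.09.
Month 4: interest £1.55; balance after payment £81.64.
Month 5: interest £0.63; balance after payment £0.00.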